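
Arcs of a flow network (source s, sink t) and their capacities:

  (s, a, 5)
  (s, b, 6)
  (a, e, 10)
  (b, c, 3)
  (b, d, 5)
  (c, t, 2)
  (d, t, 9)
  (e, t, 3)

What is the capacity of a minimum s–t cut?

9

Augment s→a→e→t: bottleneck 3, flow now 3.
Augment s→b→c→t: bottleneck 2, flow now 5.
Augment s→b→d→t: bottleneck 4, flow now 9.
No augmenting path remains; maximum flow = 9.
By max-flow min-cut, the minimum cut capacity equals the max flow.
In the residual graph, reachable from s: {s, a, e}.
Min-cut edges: s→b (6), e→t (3); capacity 6 + 3 = 9.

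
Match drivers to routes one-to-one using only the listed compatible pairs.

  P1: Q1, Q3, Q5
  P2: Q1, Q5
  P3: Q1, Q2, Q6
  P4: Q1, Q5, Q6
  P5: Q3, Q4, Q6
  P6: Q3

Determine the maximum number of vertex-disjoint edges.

6

Unit-capacity flow: source→left, listed edges, right→sink; max matching = max flow.
Augmenting path P1→Q1 (+1); matched 1.
Augmenting path P2→Q5 (+1); matched 2.
Augmenting path P3→Q2 (+1); matched 3.
Augmenting path P4→Q6 (+1); matched 4.
Augmenting path P5→Q3 (+1); matched 5.
Augmenting path P6→Q3→P5→Q4 (+1); matched 6.
No augmenting path remains; maximum matching = 6.
König certificate: {P1, P2, P3, P4, P5, P6} is a vertex cover of size 6 (every listed pair touches it), so no matching can be larger.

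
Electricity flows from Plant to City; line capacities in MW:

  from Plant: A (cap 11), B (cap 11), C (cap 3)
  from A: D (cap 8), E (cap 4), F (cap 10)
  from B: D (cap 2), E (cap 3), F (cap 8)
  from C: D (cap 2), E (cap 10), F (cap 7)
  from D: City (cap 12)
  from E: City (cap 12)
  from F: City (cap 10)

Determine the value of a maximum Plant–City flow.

Augment Plant→A→D→City: bottleneck 8, flow now 8.
Augment Plant→A→E→City: bottleneck 3, flow now 11.
Augment Plant→B→D→City: bottleneck 2, flow now 13.
Augment Plant→B→E→City: bottleneck 3, flow now 16.
Augment Plant→B→F→City: bottleneck 6, flow now 22.
Augment Plant→C→D→City: bottleneck 2, flow now 24.
Augment Plant→C→E→City: bottleneck 1, flow now 25.
No augmenting path remains; maximum flow = 25.
In the residual graph, reachable from Plant: {Plant}.
Min-cut edges: Plant→A (11), Plant→B (11), Plant→C (3); capacity 11 + 11 + 3 = 25.
This cut is saturated, so no flow can exceed 25.

25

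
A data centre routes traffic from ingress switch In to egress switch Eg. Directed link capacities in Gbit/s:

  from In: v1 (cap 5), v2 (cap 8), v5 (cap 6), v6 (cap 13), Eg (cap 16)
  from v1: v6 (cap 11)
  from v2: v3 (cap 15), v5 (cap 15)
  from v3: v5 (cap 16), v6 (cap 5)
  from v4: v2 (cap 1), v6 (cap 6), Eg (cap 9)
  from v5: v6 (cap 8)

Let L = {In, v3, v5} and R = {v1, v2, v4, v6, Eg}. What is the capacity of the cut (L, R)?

Edges leaving {In, v3, v5}: In→v1 (5), In→v2 (8), In→v6 (13), In→Eg (16), v3→v6 (5), v5→v6 (8).
Cut capacity = 5 + 8 + 13 + 16 + 5 + 8 = 55.

55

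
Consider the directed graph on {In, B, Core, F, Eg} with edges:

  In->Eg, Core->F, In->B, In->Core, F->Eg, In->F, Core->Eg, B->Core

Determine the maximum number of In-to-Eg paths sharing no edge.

3

Assign every edge capacity 1; by Menger, the answer equals the max flow.
Path In→Eg (+1); total 1.
Path In→Core→Eg (+1); total 2.
Path In→F→Eg (+1); total 3.
No residual In→Eg path; max flow = 3.
Certifying cut of size 3: {Core→Eg, F→Eg, In→Eg}.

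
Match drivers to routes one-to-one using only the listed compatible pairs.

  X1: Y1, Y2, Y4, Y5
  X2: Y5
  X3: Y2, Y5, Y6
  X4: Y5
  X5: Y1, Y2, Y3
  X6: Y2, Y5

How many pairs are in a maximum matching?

Unit-capacity flow: source→left, listed edges, right→sink; max matching = max flow.
Augmenting path X1→Y1 (+1); matched 1.
Augmenting path X2→Y5 (+1); matched 2.
Augmenting path X3→Y2 (+1); matched 3.
Augmenting path X5→Y3 (+1); matched 4.
Augmenting path X6→Y2→X3→Y6 (+1); matched 5.
No augmenting path remains; maximum matching = 5.
König certificate: {X1, X3, X5, X6, Y5} is a vertex cover of size 5 (every listed pair touches it), so no matching can be larger.

5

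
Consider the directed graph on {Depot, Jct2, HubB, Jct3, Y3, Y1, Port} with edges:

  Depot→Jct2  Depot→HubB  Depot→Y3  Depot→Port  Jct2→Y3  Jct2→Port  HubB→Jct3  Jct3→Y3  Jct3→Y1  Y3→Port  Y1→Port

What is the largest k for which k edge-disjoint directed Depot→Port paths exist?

Assign every edge capacity 1; by Menger, the answer equals the max flow.
Path Depot→Port (+1); total 1.
Path Depot→Jct2→Port (+1); total 2.
Path Depot→Y3→Port (+1); total 3.
Path Depot→HubB→Jct3→Y1→Port (+1); total 4.
No residual Depot→Port path; max flow = 4.
Certifying cut of size 4: {Depot→HubB, Depot→Jct2, Depot→Port, Depot→Y3}.

4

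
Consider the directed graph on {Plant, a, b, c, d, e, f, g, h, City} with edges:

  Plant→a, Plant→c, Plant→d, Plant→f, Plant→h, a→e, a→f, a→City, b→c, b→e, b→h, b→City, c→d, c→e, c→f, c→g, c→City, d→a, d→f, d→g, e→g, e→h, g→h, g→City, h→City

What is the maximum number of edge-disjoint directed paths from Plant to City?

4

Assign every edge capacity 1; by Menger, the answer equals the max flow.
Path Plant→a→City (+1); total 1.
Path Plant→c→City (+1); total 2.
Path Plant→h→City (+1); total 3.
Path Plant→d→g→City (+1); total 4.
No residual Plant→City path; max flow = 4.
Certifying cut of size 4: {Plant→a, Plant→c, Plant→d, Plant→h}.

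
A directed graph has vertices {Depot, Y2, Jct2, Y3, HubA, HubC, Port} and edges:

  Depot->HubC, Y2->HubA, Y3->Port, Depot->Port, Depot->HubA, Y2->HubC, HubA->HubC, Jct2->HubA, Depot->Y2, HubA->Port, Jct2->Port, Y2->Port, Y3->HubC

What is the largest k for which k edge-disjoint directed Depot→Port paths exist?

Assign every edge capacity 1; by Menger, the answer equals the max flow.
Path Depot→Port (+1); total 1.
Path Depot→Y2→Port (+1); total 2.
Path Depot→HubA→Port (+1); total 3.
No residual Depot→Port path; max flow = 3.
Certifying cut of size 3: {Depot→HubA, Depot→Port, Depot→Y2}.

3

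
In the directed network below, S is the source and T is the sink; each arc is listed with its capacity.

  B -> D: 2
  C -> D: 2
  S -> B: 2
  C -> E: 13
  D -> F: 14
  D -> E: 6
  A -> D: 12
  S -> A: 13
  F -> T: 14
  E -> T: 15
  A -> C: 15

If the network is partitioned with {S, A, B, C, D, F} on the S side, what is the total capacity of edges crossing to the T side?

33

Edges leaving {S, A, B, C, D, F}: C→E (13), D→E (6), F→T (14).
Cut capacity = 13 + 6 + 14 = 33.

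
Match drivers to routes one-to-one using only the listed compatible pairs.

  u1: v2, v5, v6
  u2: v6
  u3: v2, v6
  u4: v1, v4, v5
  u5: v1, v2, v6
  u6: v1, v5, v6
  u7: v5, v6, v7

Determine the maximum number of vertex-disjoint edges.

6

Unit-capacity flow: source→left, listed edges, right→sink; max matching = max flow.
Augmenting path u1→v2 (+1); matched 1.
Augmenting path u2→v6 (+1); matched 2.
Augmenting path u4→v1 (+1); matched 3.
Augmenting path u6→v5 (+1); matched 4.
Augmenting path u7→v7 (+1); matched 5.
Augmenting path u5→v1→u4→v4 (+1); matched 6.
No augmenting path remains; maximum matching = 6.
König certificate: {u4, u7, v1, v2, v5, v6} is a vertex cover of size 6 (every listed pair touches it), so no matching can be larger.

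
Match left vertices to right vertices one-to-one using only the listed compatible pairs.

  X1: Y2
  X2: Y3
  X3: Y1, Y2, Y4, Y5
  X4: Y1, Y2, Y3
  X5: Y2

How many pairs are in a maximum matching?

4

Unit-capacity flow: source→left, listed edges, right→sink; max matching = max flow.
Augmenting path X1→Y2 (+1); matched 1.
Augmenting path X2→Y3 (+1); matched 2.
Augmenting path X3→Y1 (+1); matched 3.
Augmenting path X4→Y1→X3→Y4 (+1); matched 4.
No augmenting path remains; maximum matching = 4.
König certificate: {X2, X3, X4, Y2} is a vertex cover of size 4 (every listed pair touches it), so no matching can be larger.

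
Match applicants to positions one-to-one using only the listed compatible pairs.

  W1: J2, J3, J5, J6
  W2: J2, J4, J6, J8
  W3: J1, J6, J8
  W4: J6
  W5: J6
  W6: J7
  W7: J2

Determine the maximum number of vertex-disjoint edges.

Unit-capacity flow: source→left, listed edges, right→sink; max matching = max flow.
Augmenting path W1→J2 (+1); matched 1.
Augmenting path W2→J4 (+1); matched 2.
Augmenting path W3→J1 (+1); matched 3.
Augmenting path W4→J6 (+1); matched 4.
Augmenting path W6→J7 (+1); matched 5.
Augmenting path W7→J2→W1→J3 (+1); matched 6.
No augmenting path remains; maximum matching = 6.
König certificate: {W1, W2, W3, W6, W7, J6} is a vertex cover of size 6 (every listed pair touches it), so no matching can be larger.

6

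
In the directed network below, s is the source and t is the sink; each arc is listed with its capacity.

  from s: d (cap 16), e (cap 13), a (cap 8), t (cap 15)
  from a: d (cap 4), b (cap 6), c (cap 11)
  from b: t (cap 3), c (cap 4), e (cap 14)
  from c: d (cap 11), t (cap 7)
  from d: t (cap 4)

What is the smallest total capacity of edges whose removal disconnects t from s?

Augment s→t: bottleneck 15, flow now 15.
Augment s→d→t: bottleneck 4, flow now 19.
Augment s→a→b→t: bottleneck 3, flow now 22.
Augment s→a→c→t: bottleneck 5, flow now 27.
No augmenting path remains; maximum flow = 27.
By max-flow min-cut, the minimum cut capacity equals the max flow.
In the residual graph, reachable from s: {s, d, e}.
Min-cut edges: s→a (8), s→t (15), d→t (4); capacity 8 + 15 + 4 = 27.

27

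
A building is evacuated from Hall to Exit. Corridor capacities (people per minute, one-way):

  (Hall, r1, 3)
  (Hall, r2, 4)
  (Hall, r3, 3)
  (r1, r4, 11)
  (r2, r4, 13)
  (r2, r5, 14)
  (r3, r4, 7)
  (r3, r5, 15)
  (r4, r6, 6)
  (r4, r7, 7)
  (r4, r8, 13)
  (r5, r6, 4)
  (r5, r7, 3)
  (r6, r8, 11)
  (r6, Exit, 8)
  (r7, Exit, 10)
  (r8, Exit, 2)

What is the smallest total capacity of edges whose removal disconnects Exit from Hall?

Augment Hall→r1→r4→r6→Exit: bottleneck 3, flow now 3.
Augment Hall→r2→r4→r6→Exit: bottleneck 3, flow now 6.
Augment Hall→r2→r4→r7→Exit: bottleneck 1, flow now 7.
Augment Hall→r3→r4→r7→Exit: bottleneck 3, flow now 10.
No augmenting path remains; maximum flow = 10.
By max-flow min-cut, the minimum cut capacity equals the max flow.
In the residual graph, reachable from Hall: {Hall}.
Min-cut edges: Hall→r1 (3), Hall→r2 (4), Hall→r3 (3); capacity 3 + 4 + 3 = 10.

10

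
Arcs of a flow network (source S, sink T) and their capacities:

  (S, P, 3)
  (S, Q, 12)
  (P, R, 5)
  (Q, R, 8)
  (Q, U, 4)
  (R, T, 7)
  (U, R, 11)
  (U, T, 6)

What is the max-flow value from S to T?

11

Augment S→P→R→T: bottleneck 3, flow now 3.
Augment S→Q→R→T: bottleneck 4, flow now 7.
Augment S→Q→U→T: bottleneck 4, flow now 11.
No augmenting path remains; maximum flow = 11.
In the residual graph, reachable from S: {S, P, Q, R}.
Min-cut edges: Q→U (4), R→T (7); capacity 4 + 7 = 11.
This cut is saturated, so no flow can exceed 11.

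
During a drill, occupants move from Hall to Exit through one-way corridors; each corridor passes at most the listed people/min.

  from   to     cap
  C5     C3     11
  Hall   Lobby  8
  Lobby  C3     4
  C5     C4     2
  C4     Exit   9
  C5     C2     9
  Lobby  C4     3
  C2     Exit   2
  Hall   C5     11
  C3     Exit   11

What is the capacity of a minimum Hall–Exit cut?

18

Augment Hall→C5→C4→Exit: bottleneck 2, flow now 2.
Augment Hall→C5→C2→Exit: bottleneck 2, flow now 4.
Augment Hall→C5→C3→Exit: bottleneck 7, flow now 11.
Augment Hall→Lobby→C4→Exit: bottleneck 3, flow now 14.
Augment Hall→Lobby→C3→Exit: bottleneck 4, flow now 18.
No augmenting path remains; maximum flow = 18.
By max-flow min-cut, the minimum cut capacity equals the max flow.
In the residual graph, reachable from Hall: {Hall, Lobby}.
Min-cut edges: Hall→C5 (11), Lobby→C4 (3), Lobby→C3 (4); capacity 11 + 3 + 4 = 18.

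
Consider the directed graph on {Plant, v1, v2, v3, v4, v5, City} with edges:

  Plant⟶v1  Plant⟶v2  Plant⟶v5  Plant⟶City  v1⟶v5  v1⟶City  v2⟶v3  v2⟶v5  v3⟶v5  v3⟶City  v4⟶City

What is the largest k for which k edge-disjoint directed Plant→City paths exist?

Assign every edge capacity 1; by Menger, the answer equals the max flow.
Path Plant→City (+1); total 1.
Path Plant→v1→City (+1); total 2.
Path Plant→v2→v3→City (+1); total 3.
No residual Plant→City path; max flow = 3.
Certifying cut of size 3: {Plant→City, Plant→v1, Plant→v2}.

3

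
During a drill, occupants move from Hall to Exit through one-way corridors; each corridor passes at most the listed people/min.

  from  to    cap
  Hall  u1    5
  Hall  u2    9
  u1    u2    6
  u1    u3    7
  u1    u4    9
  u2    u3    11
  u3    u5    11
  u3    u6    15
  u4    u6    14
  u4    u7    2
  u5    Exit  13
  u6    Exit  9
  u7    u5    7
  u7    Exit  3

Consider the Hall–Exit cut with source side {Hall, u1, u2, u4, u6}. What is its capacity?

29

Edges leaving {Hall, u1, u2, u4, u6}: u1→u3 (7), u2→u3 (11), u4→u7 (2), u6→Exit (9).
Cut capacity = 7 + 11 + 2 + 9 = 29.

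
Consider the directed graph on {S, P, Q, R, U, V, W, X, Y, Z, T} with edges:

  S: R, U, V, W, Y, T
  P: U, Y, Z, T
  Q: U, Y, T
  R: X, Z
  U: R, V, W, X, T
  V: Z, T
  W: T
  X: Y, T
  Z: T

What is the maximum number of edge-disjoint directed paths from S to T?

Assign every edge capacity 1; by Menger, the answer equals the max flow.
Path S→T (+1); total 1.
Path S→U→T (+1); total 2.
Path S→V→T (+1); total 3.
Path S→W→T (+1); total 4.
Path S→R→X→T (+1); total 5.
No residual S→T path; max flow = 5.
Certifying cut of size 5: {S→R, S→T, S→U, S→V, S→W}.

5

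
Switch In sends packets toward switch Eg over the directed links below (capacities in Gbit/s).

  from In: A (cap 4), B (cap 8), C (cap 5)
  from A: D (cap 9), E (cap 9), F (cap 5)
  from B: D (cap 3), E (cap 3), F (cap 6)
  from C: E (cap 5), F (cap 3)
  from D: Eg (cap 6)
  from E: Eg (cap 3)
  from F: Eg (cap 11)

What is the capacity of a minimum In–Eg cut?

Augment In→A→D→Eg: bottleneck 4, flow now 4.
Augment In→B→D→Eg: bottleneck 2, flow now 6.
Augment In→B→E→Eg: bottleneck 3, flow now 9.
Augment In→B→F→Eg: bottleneck 3, flow now 12.
Augment In→C→F→Eg: bottleneck 3, flow now 15.
Augment In→C→E→B→F→Eg: bottleneck 2, flow now 17. (uses reverse residual edge)
No augmenting path remains; maximum flow = 17.
By max-flow min-cut, the minimum cut capacity equals the max flow.
In the residual graph, reachable from In: {In}.
Min-cut edges: In→A (4), In→B (8), In→C (5); capacity 4 + 8 + 5 = 17.

17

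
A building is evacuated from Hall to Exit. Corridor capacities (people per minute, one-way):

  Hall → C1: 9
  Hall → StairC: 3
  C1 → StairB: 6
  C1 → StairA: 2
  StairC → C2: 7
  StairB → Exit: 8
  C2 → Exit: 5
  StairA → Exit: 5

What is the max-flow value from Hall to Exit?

11

Augment Hall→C1→StairB→Exit: bottleneck 6, flow now 6.
Augment Hall→C1→StairA→Exit: bottleneck 2, flow now 8.
Augment Hall→StairC→C2→Exit: bottleneck 3, flow now 11.
No augmenting path remains; maximum flow = 11.
In the residual graph, reachable from Hall: {Hall, C1}.
Min-cut edges: Hall→StairC (3), C1→StairB (6), C1→StairA (2); capacity 3 + 6 + 2 = 11.
This cut is saturated, so no flow can exceed 11.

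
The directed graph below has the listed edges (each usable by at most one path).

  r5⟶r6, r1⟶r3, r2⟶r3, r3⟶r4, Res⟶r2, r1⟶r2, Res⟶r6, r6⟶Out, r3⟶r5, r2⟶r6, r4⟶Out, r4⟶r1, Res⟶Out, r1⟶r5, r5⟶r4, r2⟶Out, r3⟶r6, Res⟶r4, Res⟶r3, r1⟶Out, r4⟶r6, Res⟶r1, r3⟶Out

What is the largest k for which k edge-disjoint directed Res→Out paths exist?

6

Assign every edge capacity 1; by Menger, the answer equals the max flow.
Path Res→Out (+1); total 1.
Path Res→r1→Out (+1); total 2.
Path Res→r2→Out (+1); total 3.
Path Res→r3→Out (+1); total 4.
Path Res→r4→Out (+1); total 5.
Path Res→r6→Out (+1); total 6.
No residual Res→Out path; max flow = 6.
Certifying cut of size 6: {Res→Out, Res→r1, Res→r2, Res→r3, Res→r4, Res→r6}.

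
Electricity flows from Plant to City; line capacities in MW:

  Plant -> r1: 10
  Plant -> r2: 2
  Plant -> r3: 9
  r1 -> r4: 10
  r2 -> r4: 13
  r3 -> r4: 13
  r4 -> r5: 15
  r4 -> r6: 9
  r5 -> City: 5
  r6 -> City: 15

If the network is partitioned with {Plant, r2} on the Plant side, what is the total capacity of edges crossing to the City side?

Edges leaving {Plant, r2}: Plant→r1 (10), Plant→r3 (9), r2→r4 (13).
Cut capacity = 10 + 9 + 13 = 32.

32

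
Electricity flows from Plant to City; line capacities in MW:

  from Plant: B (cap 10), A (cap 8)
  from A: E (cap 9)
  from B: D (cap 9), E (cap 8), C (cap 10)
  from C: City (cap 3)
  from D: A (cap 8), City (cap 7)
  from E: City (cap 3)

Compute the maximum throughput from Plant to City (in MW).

Augment Plant→A→E→City: bottleneck 3, flow now 3.
Augment Plant→B→C→City: bottleneck 3, flow now 6.
Augment Plant→B→D→City: bottleneck 7, flow now 13.
No augmenting path remains; maximum flow = 13.
In the residual graph, reachable from Plant: {Plant, A, E}.
Min-cut edges: Plant→B (10), E→City (3); capacity 10 + 3 = 13.
This cut is saturated, so no flow can exceed 13.

13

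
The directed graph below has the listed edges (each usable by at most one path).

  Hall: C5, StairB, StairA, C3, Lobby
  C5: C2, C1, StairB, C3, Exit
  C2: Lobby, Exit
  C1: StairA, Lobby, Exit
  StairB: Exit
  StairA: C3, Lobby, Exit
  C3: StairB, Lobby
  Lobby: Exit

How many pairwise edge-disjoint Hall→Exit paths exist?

4

Assign every edge capacity 1; by Menger, the answer equals the max flow.
Path Hall→C5→Exit (+1); total 1.
Path Hall→StairB→Exit (+1); total 2.
Path Hall→StairA→Exit (+1); total 3.
Path Hall→Lobby→Exit (+1); total 4.
No residual Hall→Exit path; max flow = 4.
Certifying cut of size 4: {Hall→C5, Hall→StairA, Lobby→Exit, StairB→Exit}.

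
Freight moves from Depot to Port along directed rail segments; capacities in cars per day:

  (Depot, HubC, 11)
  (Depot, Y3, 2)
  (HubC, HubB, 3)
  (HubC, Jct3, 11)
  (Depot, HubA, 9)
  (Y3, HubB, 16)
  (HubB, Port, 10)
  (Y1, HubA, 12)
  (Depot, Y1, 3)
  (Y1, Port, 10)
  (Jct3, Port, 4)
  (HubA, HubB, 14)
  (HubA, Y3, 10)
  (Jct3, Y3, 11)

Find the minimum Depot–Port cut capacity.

Augment Depot→Y1→Port: bottleneck 3, flow now 3.
Augment Depot→HubC→Jct3→Port: bottleneck 4, flow now 7.
Augment Depot→HubC→HubB→Port: bottleneck 3, flow now 10.
Augment Depot→HubA→HubB→Port: bottleneck 7, flow now 17.
No augmenting path remains; maximum flow = 17.
By max-flow min-cut, the minimum cut capacity equals the max flow.
In the residual graph, reachable from Depot: {Depot, HubC, Jct3, HubA, Y3, HubB}.
Min-cut edges: Depot→Y1 (3), Jct3→Port (4), HubB→Port (10); capacity 3 + 4 + 10 = 17.

17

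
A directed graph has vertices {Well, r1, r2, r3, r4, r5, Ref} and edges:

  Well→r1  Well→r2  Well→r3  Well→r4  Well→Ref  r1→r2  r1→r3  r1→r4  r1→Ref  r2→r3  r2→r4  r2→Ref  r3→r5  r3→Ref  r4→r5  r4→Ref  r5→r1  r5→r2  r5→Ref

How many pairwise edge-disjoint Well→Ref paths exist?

Assign every edge capacity 1; by Menger, the answer equals the max flow.
Path Well→Ref (+1); total 1.
Path Well→r1→Ref (+1); total 2.
Path Well→r2→Ref (+1); total 3.
Path Well→r3→Ref (+1); total 4.
Path Well→r4→Ref (+1); total 5.
No residual Well→Ref path; max flow = 5.
Certifying cut of size 5: {Well→Ref, Well→r1, Well→r2, Well→r3, Well→r4}.

5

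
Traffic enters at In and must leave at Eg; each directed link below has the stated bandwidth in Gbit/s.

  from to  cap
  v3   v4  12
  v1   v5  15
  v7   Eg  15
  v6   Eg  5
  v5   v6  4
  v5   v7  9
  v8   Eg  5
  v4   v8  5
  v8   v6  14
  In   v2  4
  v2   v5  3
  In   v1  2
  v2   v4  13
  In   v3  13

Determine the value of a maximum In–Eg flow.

Augment In→v1→v5→v6→Eg: bottleneck 2, flow now 2.
Augment In→v2→v4→v8→Eg: bottleneck 4, flow now 6.
Augment In→v3→v4→v8→Eg: bottleneck 1, flow now 7.
Augment In→v3→v4→v2→v5→v6→Eg: bottleneck 2, flow now 9. (uses reverse residual edge)
Augment In→v3→v4→v2→v5→v7→Eg: bottleneck 1, flow now 10. (uses reverse residual edge)
No augmenting path remains; maximum flow = 10.
In the residual graph, reachable from In: {In, v2, v3, v4}.
Min-cut edges: In→v1 (2), v2→v5 (3), v4→v8 (5); capacity 2 + 3 + 5 = 10.
This cut is saturated, so no flow can exceed 10.

10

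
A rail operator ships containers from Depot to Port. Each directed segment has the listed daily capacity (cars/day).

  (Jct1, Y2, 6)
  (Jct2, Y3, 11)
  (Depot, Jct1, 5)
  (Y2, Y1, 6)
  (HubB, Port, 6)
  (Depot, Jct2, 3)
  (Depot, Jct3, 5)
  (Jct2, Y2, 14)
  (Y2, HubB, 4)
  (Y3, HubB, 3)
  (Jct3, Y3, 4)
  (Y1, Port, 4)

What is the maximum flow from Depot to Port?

10

Augment Depot→Jct2→Y3→HubB→Port: bottleneck 3, flow now 3.
Augment Depot→Jct1→Y2→Y1→Port: bottleneck 4, flow now 7.
Augment Depot→Jct1→Y2→HubB→Port: bottleneck 1, flow now 8.
Augment Depot→Jct3→Y3→Jct2→Y2→HubB→Port: bottleneck 2, flow now 10. (uses reverse residual edge)
No augmenting path remains; maximum flow = 10.
In the residual graph, reachable from Depot: {Depot, Jct2, Jct1, Jct3, Y3, Y2, Y1, HubB}.
Min-cut edges: Y1→Port (4), HubB→Port (6); capacity 4 + 6 = 10.
This cut is saturated, so no flow can exceed 10.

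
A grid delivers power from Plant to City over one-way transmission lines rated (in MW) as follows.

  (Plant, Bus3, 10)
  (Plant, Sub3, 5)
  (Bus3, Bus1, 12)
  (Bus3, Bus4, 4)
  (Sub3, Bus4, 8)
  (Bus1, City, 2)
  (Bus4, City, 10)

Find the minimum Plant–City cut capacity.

11

Augment Plant→Bus3→Bus1→City: bottleneck 2, flow now 2.
Augment Plant→Bus3→Bus4→City: bottleneck 4, flow now 6.
Augment Plant→Sub3→Bus4→City: bottleneck 5, flow now 11.
No augmenting path remains; maximum flow = 11.
By max-flow min-cut, the minimum cut capacity equals the max flow.
In the residual graph, reachable from Plant: {Plant, Bus3, Bus1}.
Min-cut edges: Plant→Sub3 (5), Bus3→Bus4 (4), Bus1→City (2); capacity 5 + 4 + 2 = 11.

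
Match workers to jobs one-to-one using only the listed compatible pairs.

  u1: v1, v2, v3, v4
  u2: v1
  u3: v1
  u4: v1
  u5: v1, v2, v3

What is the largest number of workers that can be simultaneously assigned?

3

Unit-capacity flow: source→left, listed edges, right→sink; max matching = max flow.
Augmenting path u1→v1 (+1); matched 1.
Augmenting path u5→v2 (+1); matched 2.
Augmenting path u2→v1→u1→v3 (+1); matched 3.
No augmenting path remains; maximum matching = 3.
König certificate: {u1, u5, v1} is a vertex cover of size 3 (every listed pair touches it), so no matching can be larger.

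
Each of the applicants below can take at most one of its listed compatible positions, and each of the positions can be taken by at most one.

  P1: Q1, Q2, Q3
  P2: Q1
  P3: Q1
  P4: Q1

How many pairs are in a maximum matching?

Unit-capacity flow: source→left, listed edges, right→sink; max matching = max flow.
Augmenting path P1→Q1 (+1); matched 1.
Augmenting path P2→Q1→P1→Q2 (+1); matched 2.
No augmenting path remains; maximum matching = 2.
König certificate: {P1, Q1} is a vertex cover of size 2 (every listed pair touches it), so no matching can be larger.

2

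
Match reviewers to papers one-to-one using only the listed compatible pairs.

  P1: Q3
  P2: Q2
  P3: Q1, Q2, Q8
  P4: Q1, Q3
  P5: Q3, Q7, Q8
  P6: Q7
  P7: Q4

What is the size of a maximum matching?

6

Unit-capacity flow: source→left, listed edges, right→sink; max matching = max flow.
Augmenting path P1→Q3 (+1); matched 1.
Augmenting path P2→Q2 (+1); matched 2.
Augmenting path P3→Q1 (+1); matched 3.
Augmenting path P5→Q7 (+1); matched 4.
Augmenting path P7→Q4 (+1); matched 5.
Augmenting path P4→Q1→P3→Q8 (+1); matched 6.
No augmenting path remains; maximum matching = 6.
König certificate: {P7, Q1, Q2, Q3, Q7, Q8} is a vertex cover of size 6 (every listed pair touches it), so no matching can be larger.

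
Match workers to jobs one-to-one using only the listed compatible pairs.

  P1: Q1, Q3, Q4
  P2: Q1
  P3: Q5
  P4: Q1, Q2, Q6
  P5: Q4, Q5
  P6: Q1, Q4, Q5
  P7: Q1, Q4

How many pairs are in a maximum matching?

5

Unit-capacity flow: source→left, listed edges, right→sink; max matching = max flow.
Augmenting path P1→Q1 (+1); matched 1.
Augmenting path P3→Q5 (+1); matched 2.
Augmenting path P4→Q2 (+1); matched 3.
Augmenting path P5→Q4 (+1); matched 4.
Augmenting path P2→Q1→P1→Q3 (+1); matched 5.
No augmenting path remains; maximum matching = 5.
König certificate: {P1, P4, Q1, Q4, Q5} is a vertex cover of size 5 (every listed pair touches it), so no matching can be larger.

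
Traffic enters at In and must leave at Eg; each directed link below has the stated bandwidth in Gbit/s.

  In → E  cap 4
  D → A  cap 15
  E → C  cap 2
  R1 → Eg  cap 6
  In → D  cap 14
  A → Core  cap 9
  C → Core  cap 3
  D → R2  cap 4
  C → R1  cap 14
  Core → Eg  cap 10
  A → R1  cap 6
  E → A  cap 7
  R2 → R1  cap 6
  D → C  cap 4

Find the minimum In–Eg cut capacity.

Augment In→E→A→Core→Eg: bottleneck 4, flow now 4.
Augment In→D→A→Core→Eg: bottleneck 5, flow now 9.
Augment In→D→A→R1→Eg: bottleneck 6, flow now 15.
Augment In→D→C→Core→Eg: bottleneck 1, flow now 16.
No augmenting path remains; maximum flow = 16.
By max-flow min-cut, the minimum cut capacity equals the max flow.
In the residual graph, reachable from In: {In, E, D, A, R2, C, Core, R1}.
Min-cut edges: Core→Eg (10), R1→Eg (6); capacity 10 + 6 = 16.

16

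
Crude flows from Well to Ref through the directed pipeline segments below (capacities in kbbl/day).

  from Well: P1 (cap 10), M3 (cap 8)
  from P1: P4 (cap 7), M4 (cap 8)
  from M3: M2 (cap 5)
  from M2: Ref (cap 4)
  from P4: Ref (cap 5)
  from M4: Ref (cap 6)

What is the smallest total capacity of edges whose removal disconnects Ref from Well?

Augment Well→P1→P4→Ref: bottleneck 5, flow now 5.
Augment Well→P1→M4→Ref: bottleneck 5, flow now 10.
Augment Well→M3→M2→Ref: bottleneck 4, flow now 14.
No augmenting path remains; maximum flow = 14.
By max-flow min-cut, the minimum cut capacity equals the max flow.
In the residual graph, reachable from Well: {Well, M3, M2}.
Min-cut edges: Well→P1 (10), M2→Ref (4); capacity 10 + 4 = 14.

14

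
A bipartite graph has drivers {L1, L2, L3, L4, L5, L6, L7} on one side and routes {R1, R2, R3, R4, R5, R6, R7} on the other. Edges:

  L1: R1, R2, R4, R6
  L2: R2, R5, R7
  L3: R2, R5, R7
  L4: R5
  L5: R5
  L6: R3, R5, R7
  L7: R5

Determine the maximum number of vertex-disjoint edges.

Unit-capacity flow: source→left, listed edges, right→sink; max matching = max flow.
Augmenting path L1→R1 (+1); matched 1.
Augmenting path L2→R2 (+1); matched 2.
Augmenting path L3→R5 (+1); matched 3.
Augmenting path L6→R3 (+1); matched 4.
Augmenting path L4→R5→L3→R7 (+1); matched 5.
No augmenting path remains; maximum matching = 5.
König certificate: {L1, L2, L3, L6, R5} is a vertex cover of size 5 (every listed pair touches it), so no matching can be larger.

5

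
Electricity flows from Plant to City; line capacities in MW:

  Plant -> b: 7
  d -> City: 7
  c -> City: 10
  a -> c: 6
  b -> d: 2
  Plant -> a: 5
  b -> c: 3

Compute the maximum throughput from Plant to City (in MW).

Augment Plant→a→c→City: bottleneck 5, flow now 5.
Augment Plant→b→c→City: bottleneck 3, flow now 8.
Augment Plant→b→d→City: bottleneck 2, flow now 10.
No augmenting path remains; maximum flow = 10.
In the residual graph, reachable from Plant: {Plant, b}.
Min-cut edges: Plant→a (5), b→c (3), b→d (2); capacity 5 + 3 + 2 = 10.
This cut is saturated, so no flow can exceed 10.

10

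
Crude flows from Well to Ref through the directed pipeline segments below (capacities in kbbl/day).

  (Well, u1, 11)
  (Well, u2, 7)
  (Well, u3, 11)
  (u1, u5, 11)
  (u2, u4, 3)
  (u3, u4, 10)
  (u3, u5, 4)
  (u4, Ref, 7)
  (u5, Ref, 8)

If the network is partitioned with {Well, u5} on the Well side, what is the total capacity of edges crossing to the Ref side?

Edges leaving {Well, u5}: Well→u1 (11), Well→u2 (7), Well→u3 (11), u5→Ref (8).
Cut capacity = 11 + 7 + 11 + 8 = 37.

37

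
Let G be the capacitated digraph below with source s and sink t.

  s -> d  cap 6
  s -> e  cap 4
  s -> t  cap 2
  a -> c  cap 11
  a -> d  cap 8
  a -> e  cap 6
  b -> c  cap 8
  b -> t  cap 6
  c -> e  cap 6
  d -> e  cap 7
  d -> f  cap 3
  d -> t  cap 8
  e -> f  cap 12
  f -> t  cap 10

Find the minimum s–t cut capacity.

Augment s→t: bottleneck 2, flow now 2.
Augment s→d→t: bottleneck 6, flow now 8.
Augment s→e→f→t: bottleneck 4, flow now 12.
No augmenting path remains; maximum flow = 12.
By max-flow min-cut, the minimum cut capacity equals the max flow.
In the residual graph, reachable from s: {s}.
Min-cut edges: s→d (6), s→e (4), s→t (2); capacity 6 + 4 + 2 = 12.

12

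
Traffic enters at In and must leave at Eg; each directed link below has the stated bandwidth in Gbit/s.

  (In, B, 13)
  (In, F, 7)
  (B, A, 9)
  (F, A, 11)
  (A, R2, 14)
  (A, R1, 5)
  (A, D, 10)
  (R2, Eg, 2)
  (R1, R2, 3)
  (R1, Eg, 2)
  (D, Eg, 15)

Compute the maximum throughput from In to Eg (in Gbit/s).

Augment In→B→A→R2→Eg: bottleneck 2, flow now 2.
Augment In→B→A→R1→Eg: bottleneck 2, flow now 4.
Augment In→B→A→D→Eg: bottleneck 5, flow now 9.
Augment In→F→A→D→Eg: bottleneck 5, flow now 14.
No augmenting path remains; maximum flow = 14.
In the residual graph, reachable from In: {In, B, F, A, R2, R1}.
Min-cut edges: A→D (10), R2→Eg (2), R1→Eg (2); capacity 10 + 2 + 2 = 14.
This cut is saturated, so no flow can exceed 14.

14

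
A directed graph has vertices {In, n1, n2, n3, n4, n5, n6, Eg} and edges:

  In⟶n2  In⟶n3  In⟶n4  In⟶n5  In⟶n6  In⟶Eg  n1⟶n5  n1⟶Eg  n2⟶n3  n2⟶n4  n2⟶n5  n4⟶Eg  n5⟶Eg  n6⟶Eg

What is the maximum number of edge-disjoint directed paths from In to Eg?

Assign every edge capacity 1; by Menger, the answer equals the max flow.
Path In→Eg (+1); total 1.
Path In→n4→Eg (+1); total 2.
Path In→n5→Eg (+1); total 3.
Path In→n6→Eg (+1); total 4.
No residual In→Eg path; max flow = 4.
Certifying cut of size 4: {In→Eg, In→n6, n4→Eg, n5→Eg}.

4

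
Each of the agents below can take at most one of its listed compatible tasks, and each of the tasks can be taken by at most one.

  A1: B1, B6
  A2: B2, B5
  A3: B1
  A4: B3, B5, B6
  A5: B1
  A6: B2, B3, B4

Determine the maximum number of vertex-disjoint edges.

5

Unit-capacity flow: source→left, listed edges, right→sink; max matching = max flow.
Augmenting path A1→B1 (+1); matched 1.
Augmenting path A2→B2 (+1); matched 2.
Augmenting path A4→B3 (+1); matched 3.
Augmenting path A6→B4 (+1); matched 4.
Augmenting path A3→B1→A1→B6 (+1); matched 5.
No augmenting path remains; maximum matching = 5.
König certificate: {A1, A2, A4, A6, B1} is a vertex cover of size 5 (every listed pair touches it), so no matching can be larger.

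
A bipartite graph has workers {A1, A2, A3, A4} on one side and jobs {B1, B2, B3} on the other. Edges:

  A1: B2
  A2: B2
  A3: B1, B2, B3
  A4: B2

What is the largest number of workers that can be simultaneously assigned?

Unit-capacity flow: source→left, listed edges, right→sink; max matching = max flow.
Augmenting path A1→B2 (+1); matched 1.
Augmenting path A3→B1 (+1); matched 2.
No augmenting path remains; maximum matching = 2.
König certificate: {A3, B2} is a vertex cover of size 2 (every listed pair touches it), so no matching can be larger.

2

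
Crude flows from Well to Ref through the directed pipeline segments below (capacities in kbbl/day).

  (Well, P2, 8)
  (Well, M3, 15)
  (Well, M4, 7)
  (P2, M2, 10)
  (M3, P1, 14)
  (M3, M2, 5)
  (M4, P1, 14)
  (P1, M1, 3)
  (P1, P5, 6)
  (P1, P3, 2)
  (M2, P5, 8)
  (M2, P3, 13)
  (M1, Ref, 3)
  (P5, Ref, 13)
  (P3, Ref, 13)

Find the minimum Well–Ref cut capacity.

Augment Well→P2→M2→P5→Ref: bottleneck 8, flow now 8.
Augment Well→M3→P1→M1→Ref: bottleneck 3, flow now 11.
Augment Well→M3→P1→P5→Ref: bottleneck 5, flow now 16.
Augment Well→M3→P1→P3→Ref: bottleneck 2, flow now 18.
Augment Well→M3→M2→P3→Ref: bottleneck 5, flow now 23.
Augment Well→M4→P1→P5→M2→P3→Ref: bottleneck 1, flow now 24. (uses reverse residual edge)
No augmenting path remains; maximum flow = 24.
By max-flow min-cut, the minimum cut capacity equals the max flow.
In the residual graph, reachable from Well: {Well, M3, M4, P1}.
Min-cut edges: Well→P2 (8), M3→M2 (5), P1→M1 (3), P1→P5 (6), P1→P3 (2); capacity 8 + 5 + 3 + 6 + 2 = 24.

24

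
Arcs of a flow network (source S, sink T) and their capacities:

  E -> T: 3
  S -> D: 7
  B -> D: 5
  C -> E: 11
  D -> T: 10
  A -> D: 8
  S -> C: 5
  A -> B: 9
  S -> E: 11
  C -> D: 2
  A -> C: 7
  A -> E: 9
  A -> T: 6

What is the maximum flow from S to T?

Augment S→D→T: bottleneck 7, flow now 7.
Augment S→E→T: bottleneck 3, flow now 10.
Augment S→C→D→T: bottleneck 2, flow now 12.
No augmenting path remains; maximum flow = 12.
In the residual graph, reachable from S: {S, C, E}.
Min-cut edges: S→D (7), C→D (2), E→T (3); capacity 7 + 2 + 3 = 12.
This cut is saturated, so no flow can exceed 12.

12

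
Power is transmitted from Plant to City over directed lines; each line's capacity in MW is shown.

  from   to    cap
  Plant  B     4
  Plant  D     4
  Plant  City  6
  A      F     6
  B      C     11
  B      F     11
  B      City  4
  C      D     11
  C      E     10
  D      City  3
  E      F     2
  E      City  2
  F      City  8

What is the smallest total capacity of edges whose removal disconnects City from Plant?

13

Augment Plant→City: bottleneck 6, flow now 6.
Augment Plant→B→City: bottleneck 4, flow now 10.
Augment Plant→D→City: bottleneck 3, flow now 13.
No augmenting path remains; maximum flow = 13.
By max-flow min-cut, the minimum cut capacity equals the max flow.
In the residual graph, reachable from Plant: {Plant, D}.
Min-cut edges: Plant→B (4), Plant→City (6), D→City (3); capacity 4 + 6 + 3 = 13.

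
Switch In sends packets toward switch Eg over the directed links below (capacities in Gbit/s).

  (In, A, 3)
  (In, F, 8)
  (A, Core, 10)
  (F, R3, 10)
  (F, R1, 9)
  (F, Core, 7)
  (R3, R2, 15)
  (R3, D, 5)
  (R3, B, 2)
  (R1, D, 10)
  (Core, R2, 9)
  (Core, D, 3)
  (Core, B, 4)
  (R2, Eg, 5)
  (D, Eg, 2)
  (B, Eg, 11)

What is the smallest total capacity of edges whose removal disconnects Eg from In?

Augment In→A→Core→R2→Eg: bottleneck 3, flow now 3.
Augment In→F→R3→R2→Eg: bottleneck 2, flow now 5.
Augment In→F→R3→D→Eg: bottleneck 2, flow now 7.
Augment In→F→R3→B→Eg: bottleneck 2, flow now 9.
Augment In→F→Core→B→Eg: bottleneck 2, flow now 11.
No augmenting path remains; maximum flow = 11.
By max-flow min-cut, the minimum cut capacity equals the max flow.
In the residual graph, reachable from In: {In}.
Min-cut edges: In→A (3), In→F (8); capacity 3 + 8 = 11.

11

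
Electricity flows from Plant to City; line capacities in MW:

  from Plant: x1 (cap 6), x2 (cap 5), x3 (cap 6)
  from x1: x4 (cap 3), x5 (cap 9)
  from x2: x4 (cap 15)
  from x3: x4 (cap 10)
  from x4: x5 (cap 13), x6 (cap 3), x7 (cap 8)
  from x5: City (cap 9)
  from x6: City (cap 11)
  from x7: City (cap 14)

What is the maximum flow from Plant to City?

Augment Plant→x1→x5→City: bottleneck 6, flow now 6.
Augment Plant→x2→x4→x5→City: bottleneck 3, flow now 9.
Augment Plant→x2→x4→x6→City: bottleneck 2, flow now 11.
Augment Plant→x3→x4→x6→City: bottleneck 1, flow now 12.
Augment Plant→x3→x4→x7→City: bottleneck 5, flow now 17.
No augmenting path remains; maximum flow = 17.
In the residual graph, reachable from Plant: {Plant}.
Min-cut edges: Plant→x1 (6), Plant→x2 (5), Plant→x3 (6); capacity 6 + 5 + 6 = 17.
This cut is saturated, so no flow can exceed 17.

17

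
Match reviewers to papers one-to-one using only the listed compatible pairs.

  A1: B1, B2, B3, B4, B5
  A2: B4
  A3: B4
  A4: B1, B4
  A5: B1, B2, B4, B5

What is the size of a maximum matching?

Unit-capacity flow: source→left, listed edges, right→sink; max matching = max flow.
Augmenting path A1→B1 (+1); matched 1.
Augmenting path A2→B4 (+1); matched 2.
Augmenting path A5→B2 (+1); matched 3.
Augmenting path A4→B1→A1→B3 (+1); matched 4.
No augmenting path remains; maximum matching = 4.
König certificate: {A1, A4, A5, B4} is a vertex cover of size 4 (every listed pair touches it), so no matching can be larger.

4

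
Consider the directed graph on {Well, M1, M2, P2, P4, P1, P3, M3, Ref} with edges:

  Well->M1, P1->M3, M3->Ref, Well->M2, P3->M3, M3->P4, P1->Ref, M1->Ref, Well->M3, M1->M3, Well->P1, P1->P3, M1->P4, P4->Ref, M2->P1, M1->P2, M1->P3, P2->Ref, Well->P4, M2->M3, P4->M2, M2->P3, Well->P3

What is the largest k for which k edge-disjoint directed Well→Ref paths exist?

Assign every edge capacity 1; by Menger, the answer equals the max flow.
Path Well→M1→Ref (+1); total 1.
Path Well→P4→Ref (+1); total 2.
Path Well→P1→Ref (+1); total 3.
Path Well→M3→Ref (+1); total 4.
No residual Well→Ref path; max flow = 4.
Certifying cut of size 4: {M3→Ref, P1→Ref, P4→Ref, Well→M1}.

4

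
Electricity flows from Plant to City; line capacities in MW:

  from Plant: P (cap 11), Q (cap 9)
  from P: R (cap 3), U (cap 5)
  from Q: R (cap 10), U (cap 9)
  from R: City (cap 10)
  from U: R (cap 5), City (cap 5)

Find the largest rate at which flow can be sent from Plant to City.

Augment Plant→P→R→City: bottleneck 3, flow now 3.
Augment Plant→P→U→City: bottleneck 5, flow now 8.
Augment Plant→Q→R→City: bottleneck 7, flow now 15.
No augmenting path remains; maximum flow = 15.
In the residual graph, reachable from Plant: {Plant, P, Q, R, U}.
Min-cut edges: R→City (10), U→City (5); capacity 10 + 5 = 15.
This cut is saturated, so no flow can exceed 15.

15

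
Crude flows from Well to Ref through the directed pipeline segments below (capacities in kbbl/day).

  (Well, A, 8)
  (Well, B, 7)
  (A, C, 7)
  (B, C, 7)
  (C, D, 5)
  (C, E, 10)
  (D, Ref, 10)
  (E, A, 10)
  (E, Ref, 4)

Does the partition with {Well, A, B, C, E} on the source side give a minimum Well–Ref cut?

Yes — it is a minimum cut (capacity 9).

Given cut capacity: 5 + 4 = 9.
Augment Well→A→C→D→Ref: bottleneck 5, flow now 5.
Augment Well→A→C→E→Ref: bottleneck 2, flow now 7.
Augment Well→B→C→E→Ref: bottleneck 2, flow now 9.
No augmenting path remains; maximum flow = 9.
Cut capacity 9 equals the max flow, so it is a minimum cut.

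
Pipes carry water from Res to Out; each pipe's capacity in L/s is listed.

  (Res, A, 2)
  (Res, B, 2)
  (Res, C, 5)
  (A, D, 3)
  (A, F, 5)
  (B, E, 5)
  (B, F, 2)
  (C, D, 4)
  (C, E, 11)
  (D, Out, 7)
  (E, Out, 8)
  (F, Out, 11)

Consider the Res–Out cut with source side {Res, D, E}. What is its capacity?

24

Edges leaving {Res, D, E}: Res→A (2), Res→B (2), Res→C (5), D→Out (7), E→Out (8).
Cut capacity = 2 + 2 + 5 + 7 + 8 = 24.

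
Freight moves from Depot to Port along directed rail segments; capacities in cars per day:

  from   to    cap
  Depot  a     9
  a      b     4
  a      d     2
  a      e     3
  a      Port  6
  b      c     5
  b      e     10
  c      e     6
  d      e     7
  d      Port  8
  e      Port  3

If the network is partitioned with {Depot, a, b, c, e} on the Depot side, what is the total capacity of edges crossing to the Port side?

Edges leaving {Depot, a, b, c, e}: a→d (2), a→Port (6), e→Port (3).
Cut capacity = 2 + 6 + 3 = 11.

11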